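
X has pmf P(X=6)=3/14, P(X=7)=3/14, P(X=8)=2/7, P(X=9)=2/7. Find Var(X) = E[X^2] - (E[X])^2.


E[X] = 107/14, E[X^2] = 835/14
Var(X) = E[X^2] - (E[X])^2 = 835/14 - (107/14)^2 = 241/196

241/196


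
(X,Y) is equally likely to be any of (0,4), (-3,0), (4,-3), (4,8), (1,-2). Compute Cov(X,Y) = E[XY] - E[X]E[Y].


E[X]=6/5, E[Y]=7/5, E[XY]=18/5
Cov(X,Y) = E[XY] - E[X]E[Y] = 18/5 - 6/5*7/5 = 48/25

48/25


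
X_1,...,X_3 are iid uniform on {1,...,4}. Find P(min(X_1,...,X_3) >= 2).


P(min >= 2) = P(all X_i >= 2) = (P(X_1 >= 2))^3
= (3/4)^3 = 27/64

27/64


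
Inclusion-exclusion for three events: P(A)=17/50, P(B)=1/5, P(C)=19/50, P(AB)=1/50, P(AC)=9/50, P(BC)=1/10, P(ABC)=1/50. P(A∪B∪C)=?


P(A∪B∪C) = P(A)+P(B)+P(C) - P(AB)-P(AC)-P(BC) + P(ABC)
= 17/50+1/5+19/50 - 1/50-9/50-1/10 + 1/50
= 16/25

16/25


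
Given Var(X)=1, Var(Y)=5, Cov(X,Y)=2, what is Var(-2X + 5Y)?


Var(-2X + 5Y) = (-2)^2*Var(X) + 5^2*Var(Y) + 2*(-2)*5*Cov(X,Y)
= 4*1 + 25*5 - 20*2
= 4 + 125 - 40 = 89

89


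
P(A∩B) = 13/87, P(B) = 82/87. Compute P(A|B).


P(A|B) = P(A∩B)/P(B) = (13/87)/(82/87) = 13/82

13/82


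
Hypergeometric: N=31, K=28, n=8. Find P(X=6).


P(X=6) = C(28,6)*C(3,2) / C(31,8)
= 376740*3 / 7888725
= 1130220/7888725 = 644/4495

644/4495


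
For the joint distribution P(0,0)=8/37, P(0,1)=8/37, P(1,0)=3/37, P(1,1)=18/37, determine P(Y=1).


P(Y=1) = P(0,1)+P(1,1) = 8/37 + 18/37 = 26/37

26/37


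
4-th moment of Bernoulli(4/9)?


For Bernoulli: X in {0,1}
E[X^4] = 0^4*(1-4/9) + 1^4*4/9 = 4/9

4/9


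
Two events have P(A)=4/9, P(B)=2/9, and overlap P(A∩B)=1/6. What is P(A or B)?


P(A∪B) = P(A) + P(B) - P(A∩B)
= 4/9 + 2/9 - 1/6 = 1/2

1/2


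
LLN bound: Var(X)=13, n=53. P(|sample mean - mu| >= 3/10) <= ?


Var(Xbar) = Var(X)/n = 13/53
Chebyshev: P(|Xbar-mu| >= 3/10) <= Var(Xbar)/(3/10)^2 = (13/53)/(9/100) = 1300/477
Bound exceeds 1, so trivial bound: 1

1


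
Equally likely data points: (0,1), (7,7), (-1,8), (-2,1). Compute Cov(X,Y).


E[X]=1, E[Y]=17/4, E[XY]=39/4
Cov(X,Y) = E[XY] - E[X]E[Y] = 39/4 - 1*17/4 = 11/2

11/2


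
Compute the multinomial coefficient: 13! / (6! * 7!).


13! = 6227020800
Denominator: 6!=720 * 7!=5040
Coefficient = 6227020800 / 3628800 = 1716

1716


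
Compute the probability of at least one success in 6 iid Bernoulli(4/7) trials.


P(at least one) = 1 - P(none)
P(none) = (1 - 4/7)^6 = (3/7)^6 = 729/117649
P(at least one) = 1 - 729/117649 = 116920/117649

116920/117649


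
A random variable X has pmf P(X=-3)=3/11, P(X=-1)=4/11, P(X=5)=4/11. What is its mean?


E[X] = sum(x * P(x))
= -3*3/11 - 1*4/11 + 5*4/11
= 7/11

7/11


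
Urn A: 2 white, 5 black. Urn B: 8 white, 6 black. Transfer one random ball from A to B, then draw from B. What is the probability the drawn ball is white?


P(transfer white) = 2/7; P(transfer black) = 5/7
If white transferred: Urn II has 9 white of 15, so P(white|white moved) = 3/5
If black transferred: Urn II has 8 white of 15, so P(white|black moved) = 8/15
By total probability: P(white) = 2/7*3/5 + 5/7*8/15 = 58/105

58/105


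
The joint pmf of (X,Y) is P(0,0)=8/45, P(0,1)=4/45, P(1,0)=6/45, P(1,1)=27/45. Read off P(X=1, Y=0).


Read from table: P(X=1, Y=0) = 6/45 = 2/15

2/15


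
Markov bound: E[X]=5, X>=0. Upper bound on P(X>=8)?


Markov: P(X >= a) <= E[X]/a
P(X >= 8) <= 5/8

5/8


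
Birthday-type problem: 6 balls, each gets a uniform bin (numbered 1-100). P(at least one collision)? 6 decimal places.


P(all different) = prod((100-i)/100 for i=0..5) = 0.858278
P(at least one match) = 1 - 0.858278 = 0.141722

0.141722


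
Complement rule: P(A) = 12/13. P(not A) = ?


P(A') = 1 - P(A) = 1 - 12/13 = 1/13

1/13


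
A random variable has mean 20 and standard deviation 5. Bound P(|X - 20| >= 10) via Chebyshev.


k = 10/5 = 2
Chebyshev: P(|X-mu| >= k*sigma) <= 1/k^2 = 1/2^2 = 1/4

1/4


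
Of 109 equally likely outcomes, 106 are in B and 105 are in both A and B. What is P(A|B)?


P(A|B) = P(A∩B)/P(B) = (105/109)/(106/109) = 105/106

105/106


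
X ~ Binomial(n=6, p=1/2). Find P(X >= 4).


P(X>=4) = P(X=4) + P(X=5) + P(X=6)
= 15/64 + 3/32 + 1/64
= 11/32

11/32


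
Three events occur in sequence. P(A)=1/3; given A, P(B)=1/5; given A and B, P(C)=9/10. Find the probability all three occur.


P(A∩B∩C) = P(A) * P(B|A) * P(C|A∩B)
= 1/3 * 1/5 * 9/10
= 1/15 * 9/10 = 3/50

3/50


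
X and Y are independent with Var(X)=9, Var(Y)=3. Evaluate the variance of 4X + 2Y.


Independence => Cov(X,Y)=0
Var(4X + 2Y) = 4^2*Var(X) + 2^2*Var(Y)
= 16*9 + 4*3 = 156

156


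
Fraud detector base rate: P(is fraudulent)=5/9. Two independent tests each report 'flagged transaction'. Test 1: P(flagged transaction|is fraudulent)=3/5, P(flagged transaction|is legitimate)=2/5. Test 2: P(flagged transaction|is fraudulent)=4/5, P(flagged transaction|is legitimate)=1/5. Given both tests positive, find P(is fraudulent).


After test 1: P(+) = 3/5*5/9 + 2/5*4/9 = 23/45
P(B|+) = (1/3)/(23/45) = 15/23
After test 2 (use post1 as new prior): P(+) = 4/5*15/23 + 1/5*8/23 = 68/115
P(B|+,+) = (12/23)/(68/115) = 15/17

15/17


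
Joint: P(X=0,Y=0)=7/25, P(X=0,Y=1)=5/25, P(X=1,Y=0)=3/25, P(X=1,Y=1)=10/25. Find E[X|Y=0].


P(Y=0) = 10/25
E[X|Y=0] = (0*7 + 1*3)/10 = 3/10

3/10


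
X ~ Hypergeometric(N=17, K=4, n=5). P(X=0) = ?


P(X=0) = C(4,0)*C(13,5) / C(17,5)
= 1*1287 / 6188
= 1287/6188 = 99/476

99/476


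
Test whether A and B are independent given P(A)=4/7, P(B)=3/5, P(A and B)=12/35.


P(A)*P(B) = 4/7*3/5 = 12/35
P(A∩B) = 12/35, which equals P(A)P(B), so independent

Yes, A and B are independent


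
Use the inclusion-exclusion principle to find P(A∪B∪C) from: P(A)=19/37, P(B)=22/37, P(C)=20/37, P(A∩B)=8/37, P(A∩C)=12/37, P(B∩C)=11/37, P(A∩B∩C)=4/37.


P(A∪B∪C) = P(A)+P(B)+P(C) - P(AB)-P(AC)-P(BC) + P(ABC)
= 19/37+22/37+20/37 - 8/37-12/37-11/37 + 4/37
= 34/37

34/37


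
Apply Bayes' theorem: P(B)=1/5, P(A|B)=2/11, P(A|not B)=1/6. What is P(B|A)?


P(A) = P(A|B)P(B) + P(A|B')P(B') = 2/11*1/5 + 1/6*4/5 = 28/165
P(B|A) = P(A|B)P(B)/P(A) = (2/55)/(28/165) = 3/14

3/14


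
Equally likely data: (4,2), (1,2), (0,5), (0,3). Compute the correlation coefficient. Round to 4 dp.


Cov(X,Y) = -1.2500, Var(X) = 2.6875, Var(Y) = 1.5000
rho = Cov/(sqrt(VarX)*sqrt(VarY)) = -0.6226

-0.6226


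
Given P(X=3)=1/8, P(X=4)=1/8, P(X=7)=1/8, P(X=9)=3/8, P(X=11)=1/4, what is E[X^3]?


E[X^3] = sum(g(x)*P(x))
= 27*1/8 + 64*1/8 + 343*1/8 + 729*3/8 + 1331*1/4
= 5283/8

5283/8


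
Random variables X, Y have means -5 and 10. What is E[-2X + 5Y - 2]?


E[-2X + 5Y - 2] = -2*E[X] + 5*E[Y] - 2
= (-2)*(-5) + (5)*(10) + (-2)
= 10 + 50 - 2 = 58

58


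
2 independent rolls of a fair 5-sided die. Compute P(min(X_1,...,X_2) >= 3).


P(min >= 3) = P(all X_i >= 3) = (P(X_1 >= 3))^2
= (3/5)^2 = 9/25

9/25


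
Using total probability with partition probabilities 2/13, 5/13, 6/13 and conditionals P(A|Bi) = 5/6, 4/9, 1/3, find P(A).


P(A) = P(A|B1)P(B1) + P(A|B2)P(B2) + P(A|B3)P(B3)
= 5/6*2/13 + 4/9*5/13 + 1/3*6/13
= 5/39 + 20/117 + 2/13 = 53/117

53/117


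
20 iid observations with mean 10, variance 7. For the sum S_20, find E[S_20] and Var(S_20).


E[S_n] = n*mu = 20*10 = 200
Var(S_n) = n*sigma^2 = 20*7 = 140

E[S_20]=200, Var(S_20)=140


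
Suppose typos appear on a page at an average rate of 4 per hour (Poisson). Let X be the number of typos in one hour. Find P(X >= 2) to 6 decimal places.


P(X>=2) = 1 - P(X<=1) = 1 - (e^(-4)*4^0/0! + e^(-4)*4^1/1!)
≈ 1 - (0.0183156389 + 0.0732625556)
= 1 - 0.0915781945 = 0.9084218055
≈ 0.908422

0.908422


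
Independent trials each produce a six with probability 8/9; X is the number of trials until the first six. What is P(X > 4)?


P(X > 4) = P(first 4 trials all fail) = (1-p)^4 = (1/9)^4 = 1/6561

1/6561


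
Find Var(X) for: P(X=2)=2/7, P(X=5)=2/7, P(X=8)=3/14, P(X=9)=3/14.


E[X] = 79/14, E[X^2] = 551/14
Var(X) = E[X^2] - (E[X])^2 = 551/14 - (79/14)^2 = 1473/196

1473/196


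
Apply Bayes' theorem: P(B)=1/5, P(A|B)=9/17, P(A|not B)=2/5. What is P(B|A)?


P(A) = P(A|B)P(B) + P(A|B')P(B') = 9/17*1/5 + 2/5*4/5 = 181/425
P(B|A) = P(A|B)P(B)/P(A) = (9/85)/(181/425) = 45/181

45/181


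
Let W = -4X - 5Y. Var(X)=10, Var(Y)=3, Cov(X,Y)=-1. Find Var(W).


Var(-4X - 5Y) = (-4)^2*Var(X) + (-5)^2*Var(Y) + 2*(-4)*(-5)*Cov(X,Y)
= 16*10 + 25*3 + 40*(-1)
= 160 + 75 - 40 = 195

195


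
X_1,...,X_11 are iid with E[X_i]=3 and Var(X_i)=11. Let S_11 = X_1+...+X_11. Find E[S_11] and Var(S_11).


E[S_n] = n*mu = 11*3 = 33
Var(S_n) = n*sigma^2 = 11*11 = 121

E[S_11]=33, Var(S_11)=121


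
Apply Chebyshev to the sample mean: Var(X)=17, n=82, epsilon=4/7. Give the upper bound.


Var(Xbar) = Var(X)/n = 17/82
Chebyshev: P(|Xbar-mu| >= 4/7) <= Var(Xbar)/(4/7)^2 = (17/82)/(16/49) = 833/1312

833/1312


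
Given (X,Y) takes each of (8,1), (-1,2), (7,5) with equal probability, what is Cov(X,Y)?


E[X]=14/3, E[Y]=8/3, E[XY]=41/3
Cov(X,Y) = E[XY] - E[X]E[Y] = 41/3 - 14/3*8/3 = 11/9

11/9


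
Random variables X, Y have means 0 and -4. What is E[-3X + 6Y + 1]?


E[-3X + 6Y + 1] = -3*E[X] + 6*E[Y] + 1
= (-3)*(0) + (6)*(-4) + (1)
= 0 - 24 + 1 = -23

-23


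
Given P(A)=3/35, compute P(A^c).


P(A') = 1 - P(A) = 1 - 3/35 = 32/35

32/35


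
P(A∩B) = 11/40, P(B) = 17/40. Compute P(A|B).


P(A|B) = P(A∩B)/P(B) = (11/40)/(17/40) = 11/17

11/17


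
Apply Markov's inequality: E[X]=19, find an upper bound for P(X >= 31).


Markov: P(X >= a) <= E[X]/a
P(X >= 31) <= 19/31

19/31


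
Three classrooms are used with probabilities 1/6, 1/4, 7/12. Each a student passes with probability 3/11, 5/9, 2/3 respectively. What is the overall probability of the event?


P(A) = P(A|B1)P(B1) + P(A|B2)P(B2) + P(A|B3)P(B3)
= 3/11*1/6 + 5/9*1/4 + 2/3*7/12
= 1/22 + 5/36 + 7/18 = 227/396

227/396


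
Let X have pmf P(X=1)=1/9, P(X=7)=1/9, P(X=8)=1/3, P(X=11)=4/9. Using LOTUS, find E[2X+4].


E[2X+4] = sum(g(x)*P(x))
= 6*1/9 + 18*1/9 + 20*1/3 + 26*4/9
= 188/9

188/9


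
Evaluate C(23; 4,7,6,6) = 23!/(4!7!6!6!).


23! = 25852016738884976640000
Denominator: 4!=24 * 7!=5040 * 6!=720 * 6!=720
Coefficient = 25852016738884976640000 / 62705664000 = 412275623760

412275623760


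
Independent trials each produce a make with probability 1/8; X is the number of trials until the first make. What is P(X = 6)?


P(X=6) = (1-p)^5 * p = (7/8)^5 * 1/8
= 16807/32768 * 1/8 = 16807/262144

16807/262144


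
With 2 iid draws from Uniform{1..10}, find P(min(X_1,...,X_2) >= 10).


P(min >= 10) = P(all X_i >= 10) = (P(X_1 >= 10))^2
= (1/10)^2 = 1/100

1/100


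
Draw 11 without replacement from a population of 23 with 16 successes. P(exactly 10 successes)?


P(X=10) = C(16,10)*C(7,1) / C(23,11)
= 8008*7 / 1352078
= 56056/1352078 = 308/7429

308/7429


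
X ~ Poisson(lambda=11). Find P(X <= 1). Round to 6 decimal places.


P(X<=1) = e^(-11)*11^0/0! + e^(-11)*11^1/1!
≈ 0.0000167017 + 0.0001837187
= 0.0002004204
≈ 0.000200

0.000200


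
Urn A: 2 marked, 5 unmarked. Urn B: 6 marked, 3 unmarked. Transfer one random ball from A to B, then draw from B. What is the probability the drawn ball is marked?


P(transfer marked) = 2/7; P(transfer unmarked) = 5/7
If marked transferred: Urn II has 7 marked of 10, so P(marked|marked moved) = 7/10
If unmarked transferred: Urn II has 6 marked of 10, so P(marked|unmarked moved) = 3/5
By total probability: P(marked) = 2/7*7/10 + 5/7*3/5 = 22/35

22/35


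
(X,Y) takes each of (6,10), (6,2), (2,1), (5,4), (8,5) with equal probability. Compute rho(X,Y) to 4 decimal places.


Cov(X,Y) = 3.0400, Var(X) = 3.8400, Var(Y) = 9.8400
rho = Cov/(sqrt(VarX)*sqrt(VarY)) = 0.4946

0.4946


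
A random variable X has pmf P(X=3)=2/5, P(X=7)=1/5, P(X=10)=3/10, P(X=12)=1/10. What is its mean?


E[X] = sum(x * P(x))
= 3*2/5 + 7*1/5 + 10*3/10 + 12*1/10
= 34/5

34/5


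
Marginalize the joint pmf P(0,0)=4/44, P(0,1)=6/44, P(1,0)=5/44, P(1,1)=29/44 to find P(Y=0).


P(Y=0) = P(0,0)+P(1,0) = 4/44 + 5/44 = 9/44

9/44


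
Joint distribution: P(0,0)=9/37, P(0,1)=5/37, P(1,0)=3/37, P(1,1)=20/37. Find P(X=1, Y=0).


Read from table: P(X=1, Y=0) = 3/37

3/37


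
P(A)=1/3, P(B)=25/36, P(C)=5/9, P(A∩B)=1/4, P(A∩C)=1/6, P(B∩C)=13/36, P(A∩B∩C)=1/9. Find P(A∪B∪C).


P(A∪B∪C) = P(A)+P(B)+P(C) - P(AB)-P(AC)-P(BC) + P(ABC)
= 1/3+25/36+5/9 - 1/4-1/6-13/36 + 1/9
= 11/12

11/12


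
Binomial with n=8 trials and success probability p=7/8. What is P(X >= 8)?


P(X>=8) = P(X=8)
= 5764801/16777216
= 5764801/16777216

5764801/16777216


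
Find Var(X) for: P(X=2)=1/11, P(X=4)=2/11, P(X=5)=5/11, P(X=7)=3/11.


E[X] = 56/11, E[X^2] = 28
Var(X) = E[X^2] - (E[X])^2 = 28 - (56/11)^2 = 252/121

252/121


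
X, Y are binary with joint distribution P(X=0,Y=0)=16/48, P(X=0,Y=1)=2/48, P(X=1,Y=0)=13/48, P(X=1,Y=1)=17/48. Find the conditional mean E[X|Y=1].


P(Y=1) = 19/48
E[X|Y=1] = (0*2 + 1*17)/19 = 17/19

17/19


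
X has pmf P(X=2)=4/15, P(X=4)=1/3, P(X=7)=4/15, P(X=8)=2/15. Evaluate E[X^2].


E[X^2] = sum(x^2 * P(x))
= 4*4/15 + 16*1/3 + 49*4/15 + 64*2/15
= 28

28


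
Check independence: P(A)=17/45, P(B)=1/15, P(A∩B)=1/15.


P(A)*P(B) = 17/45*1/15 = 17/675
P(A∩B) = 1/15 != 17/675, so not independent

No, A and B are not independent


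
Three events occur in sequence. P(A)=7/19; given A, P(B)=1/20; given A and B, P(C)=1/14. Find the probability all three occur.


P(A∩B∩C) = P(A) * P(B|A) * P(C|A∩B)
= 7/19 * 1/20 * 1/14
= 7/380 * 1/14 = 1/760

1/760


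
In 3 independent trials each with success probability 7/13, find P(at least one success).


P(at least one) = 1 - P(none)
P(none) = (1 - 7/13)^3 = (6/13)^3 = 216/2197
P(at least one) = 1 - 216/2197 = 1981/2197

1981/2197


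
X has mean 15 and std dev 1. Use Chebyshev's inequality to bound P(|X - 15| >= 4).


k = 4/1 = 4
Chebyshev: P(|X-mu| >= k*sigma) <= 1/k^2 = 1/4^2 = 1/16

1/16


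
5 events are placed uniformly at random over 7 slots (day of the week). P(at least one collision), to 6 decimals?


P(all different) = prod((7-i)/7 for i=0..4) = 0.149938
P(at least one match) = 1 - 0.149938 = 0.850062

0.850062


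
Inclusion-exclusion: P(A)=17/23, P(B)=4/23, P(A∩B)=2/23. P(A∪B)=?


P(A∪B) = P(A) + P(B) - P(A∩B)
= 17/23 + 4/23 - 2/23 = 19/23

19/23


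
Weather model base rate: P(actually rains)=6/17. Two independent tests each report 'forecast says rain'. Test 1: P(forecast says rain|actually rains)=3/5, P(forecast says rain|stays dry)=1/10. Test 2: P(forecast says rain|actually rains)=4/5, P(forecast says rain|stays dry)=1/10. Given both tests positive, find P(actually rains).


After test 1: P(+) = 3/5*6/17 + 1/10*11/17 = 47/170
P(B|+) = (18/85)/(47/170) = 36/47
After test 2 (use post1 as new prior): P(+) = 4/5*36/47 + 1/10*11/47 = 299/470
P(B|+,+) = (144/235)/(299/470) = 288/299

288/299


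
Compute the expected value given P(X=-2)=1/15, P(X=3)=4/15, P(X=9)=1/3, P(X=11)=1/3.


E[X] = sum(x * P(x))
= -2*1/15 + 3*4/15 + 9*1/3 + 11*1/3
= 22/3

22/3


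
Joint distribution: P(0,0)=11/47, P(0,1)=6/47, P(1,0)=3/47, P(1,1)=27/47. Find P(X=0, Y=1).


Read from table: P(X=0, Y=1) = 6/47

6/47


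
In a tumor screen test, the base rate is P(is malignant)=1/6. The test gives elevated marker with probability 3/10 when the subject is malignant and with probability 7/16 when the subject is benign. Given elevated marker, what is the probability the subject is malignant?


P(A) = P(A|B)P(B) + P(A|B')P(B') = 3/10*1/6 + 7/16*5/6 = 199/480
P(B|A) = P(A|B)P(B)/P(A) = (1/20)/(199/480) = 24/199

24/199


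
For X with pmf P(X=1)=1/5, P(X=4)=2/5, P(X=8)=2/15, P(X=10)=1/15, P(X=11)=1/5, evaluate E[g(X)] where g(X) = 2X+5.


E[2X+5] = sum(g(x)*P(x))
= 7*1/5 + 13*2/5 + 21*2/15 + 25*1/15 + 27*1/5
= 247/15

247/15


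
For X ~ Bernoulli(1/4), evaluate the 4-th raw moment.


For Bernoulli: X in {0,1}
E[X^4] = 0^4*(1-1/4) + 1^4*1/4 = 1/4

1/4


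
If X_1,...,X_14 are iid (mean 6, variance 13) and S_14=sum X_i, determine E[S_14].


E[S_n] = n*E[X_1] = 14*6 = 84

84


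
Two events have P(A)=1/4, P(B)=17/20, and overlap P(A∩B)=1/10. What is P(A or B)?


P(A∪B) = P(A) + P(B) - P(A∩B)
= 1/4 + 17/20 - 1/10 = 1

1


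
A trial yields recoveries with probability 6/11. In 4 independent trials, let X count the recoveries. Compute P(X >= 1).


P(X>=1) = P(X=1) + P(X=2) + P(X=3) + P(X=4)
= 3000/14641 + 5400/14641 + 4320/14641 + 1296/14641
= 14016/14641

14016/14641


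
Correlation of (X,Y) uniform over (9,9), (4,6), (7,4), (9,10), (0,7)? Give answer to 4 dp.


Cov(X,Y) = 2.8400, Var(X) = 11.7600, Var(Y) = 4.5600
rho = Cov/(sqrt(VarX)*sqrt(VarY)) = 0.3878

0.3878


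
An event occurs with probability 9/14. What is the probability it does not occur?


P(A') = 1 - P(A) = 1 - 9/14 = 5/14

5/14


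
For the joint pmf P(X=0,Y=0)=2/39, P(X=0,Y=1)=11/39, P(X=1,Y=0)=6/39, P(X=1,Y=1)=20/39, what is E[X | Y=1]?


P(Y=1) = 31/39
E[X|Y=1] = (0*11 + 1*20)/31 = 20/31

20/31


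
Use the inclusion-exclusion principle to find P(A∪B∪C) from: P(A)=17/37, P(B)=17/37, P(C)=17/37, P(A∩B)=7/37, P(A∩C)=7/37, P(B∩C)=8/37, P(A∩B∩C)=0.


P(A∪B∪C) = P(A)+P(B)+P(C) - P(AB)-P(AC)-P(BC) + P(ABC)
= 17/37+17/37+17/37 - 7/37-7/37-8/37 + 0
= 29/37

29/37


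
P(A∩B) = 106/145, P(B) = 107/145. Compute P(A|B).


P(A|B) = P(A∩B)/P(B) = (106/145)/(107/145) = 106/107

106/107


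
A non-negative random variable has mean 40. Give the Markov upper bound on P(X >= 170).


Markov: P(X >= a) <= E[X]/a
P(X >= 170) <= 40/170 = 4/17

4/17


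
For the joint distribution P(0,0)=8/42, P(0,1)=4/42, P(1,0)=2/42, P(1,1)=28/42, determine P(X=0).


P(X=0) = P(0,0)+P(0,1) = 8/42 + 4/42 = 12/42 = 2/7

2/7


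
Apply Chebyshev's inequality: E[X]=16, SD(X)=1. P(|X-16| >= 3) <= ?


k = 3/1 = 3
Chebyshev: P(|X-mu| >= k*sigma) <= 1/k^2 = 1/3^2 = 1/9

1/9


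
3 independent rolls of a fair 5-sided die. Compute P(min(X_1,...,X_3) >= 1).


P(min >= 1) = P(all X_i >= 1) = (P(X_1 >= 1))^3
= (5/5)^3 = 1^3 = 1

1


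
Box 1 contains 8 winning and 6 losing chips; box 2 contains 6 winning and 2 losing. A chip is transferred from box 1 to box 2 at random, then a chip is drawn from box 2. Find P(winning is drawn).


P(transfer winning) = 8/14 = 4/7; P(transfer losing) = 3/7
If winning transferred: Urn II has 7 winning of 9, so P(winning|winning moved) = 7/9
If losing transferred: Urn II has 6 winning of 9, so P(winning|losing moved) = 2/3
By total probability: P(winning) = 4/7*7/9 + 3/7*2/3 = 46/63

46/63


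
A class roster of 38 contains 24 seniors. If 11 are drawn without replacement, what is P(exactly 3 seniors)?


P(X=3) = C(24,3)*C(14,8) / C(38,11)
= 2024*3003 / 1203322288
= 6078072/1203322288 = 108537/21487898

108537/21487898


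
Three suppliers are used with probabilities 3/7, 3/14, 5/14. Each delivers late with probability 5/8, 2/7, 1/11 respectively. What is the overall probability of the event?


P(A) = P(A|B1)P(B1) + P(A|B2)P(B2) + P(A|B3)P(B3)
= 5/8*3/7 + 2/7*3/14 + 1/11*5/14
= 15/56 + 3/49 + 5/154 = 1559/4312

1559/4312


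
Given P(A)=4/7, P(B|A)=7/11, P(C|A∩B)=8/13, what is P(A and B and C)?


P(A∩B∩C) = P(A) * P(B|A) * P(C|A∩B)
= 4/7 * 7/11 * 8/13
= 4/11 * 8/13 = 32/143

32/143


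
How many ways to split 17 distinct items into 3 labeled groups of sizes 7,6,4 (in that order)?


17! = 355687428096000
Denominator: 7!=5040 * 6!=720 * 4!=24
Coefficient = 355687428096000 / 87091200 = 4084080

4084080


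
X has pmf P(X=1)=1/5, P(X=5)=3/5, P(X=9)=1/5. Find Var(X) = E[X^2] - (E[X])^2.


E[X] = 5, E[X^2] = 157/5
Var(X) = E[X^2] - (E[X])^2 = 157/5 - (5)^2 = 32/5

32/5


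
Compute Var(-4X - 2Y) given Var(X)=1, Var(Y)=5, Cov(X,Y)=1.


Var(-4X - 2Y) = (-4)^2*Var(X) + (-2)^2*Var(Y) + 2*(-4)*(-2)*Cov(X,Y)
= 16*1 + 4*5 + 16*1
= 16 + 20 + 16 = 52

52


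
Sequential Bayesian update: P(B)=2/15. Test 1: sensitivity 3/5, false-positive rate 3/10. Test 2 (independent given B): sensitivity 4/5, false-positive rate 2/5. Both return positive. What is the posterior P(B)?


After test 1: P(+) = 3/5*2/15 + 3/10*13/15 = 17/50
P(B|+) = (2/25)/(17/50) = 4/17
After test 2 (use post1 as new prior): P(+) = 4/5*4/17 + 2/5*13/17 = 42/85
P(B|+,+) = (16/85)/(42/85) = 8/21

8/21


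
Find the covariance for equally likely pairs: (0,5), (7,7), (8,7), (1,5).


E[X]=4, E[Y]=6, E[XY]=55/2
Cov(X,Y) = E[XY] - E[X]E[Y] = 55/2 - 4*6 = 7/2

7/2


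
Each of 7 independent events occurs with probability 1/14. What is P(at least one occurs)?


P(at least one) = 1 - P(none)
P(none) = (1 - 1/14)^7 = (13/14)^7 = 62748517/105413504
P(at least one) = 1 - 62748517/105413504 = 42664987/105413504

42664987/105413504


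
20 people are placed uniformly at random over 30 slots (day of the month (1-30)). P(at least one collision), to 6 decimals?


P(all different) = prod((30-i)/30 for i=0..19) = 0.000210
P(at least one match) = 1 - 0.000210 = 0.999790

0.999790


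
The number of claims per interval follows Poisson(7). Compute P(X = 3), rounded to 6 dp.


P(X=3) = e^(-7) * 7^3 / 3!
≈ 0.0009118819656 * 343 / 6
≈ 0.052129

0.052129


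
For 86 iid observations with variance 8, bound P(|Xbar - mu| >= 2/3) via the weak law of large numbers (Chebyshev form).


Var(Xbar) = Var(X)/n = 8/86
Chebyshev: P(|Xbar-mu| >= 2/3) <= Var(Xbar)/(2/3)^2 = (4/43)/(4/9) = 9/43

9/43


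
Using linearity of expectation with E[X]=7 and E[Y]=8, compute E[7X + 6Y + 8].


E[7X + 6Y + 8] = 7*E[X] + 6*E[Y] + 8
= (7)*(7) + (6)*(8) + (8)
= 49 + 48 + 8 = 105

105


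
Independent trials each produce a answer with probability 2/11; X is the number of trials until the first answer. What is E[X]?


For geometric (trials until first success), E[X] = 1/p = 1/(2/11) = 11/2

11/2


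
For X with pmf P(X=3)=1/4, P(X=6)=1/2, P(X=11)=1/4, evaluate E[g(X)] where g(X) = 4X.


E[4X] = sum(g(x)*P(x))
= 12*1/4 + 24*1/2 + 44*1/4
= 26

26


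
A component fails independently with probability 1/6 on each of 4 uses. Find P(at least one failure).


P(at least one) = 1 - P(none)
P(none) = (1 - 1/6)^4 = (5/6)^4 = 625/1296
P(at least one) = 1 - 625/1296 = 671/1296

671/1296


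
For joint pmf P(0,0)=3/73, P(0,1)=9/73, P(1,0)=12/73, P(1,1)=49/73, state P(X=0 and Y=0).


Read from table: P(X=0, Y=0) = 3/73

3/73


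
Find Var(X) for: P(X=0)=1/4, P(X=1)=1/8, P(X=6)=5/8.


E[X] = 31/8, E[X^2] = 181/8
Var(X) = E[X^2] - (E[X])^2 = 181/8 - (31/8)^2 = 487/64

487/64


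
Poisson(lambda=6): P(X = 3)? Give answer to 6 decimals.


P(X=3) = e^(-6) * 6^3 / 3!
≈ 0.002478752177 * 216 / 6
≈ 0.089235

0.089235


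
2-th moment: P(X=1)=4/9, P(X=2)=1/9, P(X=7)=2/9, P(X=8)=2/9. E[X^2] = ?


E[X^2] = sum(x^2 * P(x))
= 1*4/9 + 4*1/9 + 49*2/9 + 64*2/9
= 26

26


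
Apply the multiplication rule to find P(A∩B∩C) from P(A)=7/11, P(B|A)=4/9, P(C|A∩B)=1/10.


P(A∩B∩C) = P(A) * P(B|A) * P(C|A∩B)
= 7/11 * 4/9 * 1/10
= 28/99 * 1/10 = 14/495

14/495


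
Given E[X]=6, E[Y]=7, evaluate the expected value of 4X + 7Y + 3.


E[4X + 7Y + 3] = 4*E[X] + 7*E[Y] + 3
= (4)*(6) + (7)*(7) + (3)
= 24 + 49 + 3 = 76

76


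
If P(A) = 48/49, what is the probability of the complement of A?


P(A') = 1 - P(A) = 1 - 48/49 = 1/49

1/49


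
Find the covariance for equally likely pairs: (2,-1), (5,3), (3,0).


E[X]=10/3, E[Y]=2/3, E[XY]=13/3
Cov(X,Y) = E[XY] - E[X]E[Y] = 13/3 - 10/3*2/3 = 19/9

19/9


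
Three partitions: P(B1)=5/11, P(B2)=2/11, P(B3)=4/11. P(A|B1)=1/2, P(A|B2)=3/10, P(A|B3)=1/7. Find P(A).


P(A) = P(A|B1)P(B1) + P(A|B2)P(B2) + P(A|B3)P(B3)
= 1/2*5/11 + 3/10*2/11 + 1/7*4/11
= 5/22 + 3/55 + 4/77 = 257/770

257/770


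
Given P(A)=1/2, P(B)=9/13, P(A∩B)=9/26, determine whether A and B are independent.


P(A)*P(B) = 1/2*9/13 = 9/26
P(A∩B) = 9/26, which equals P(A)P(B), so independent

Yes, A and B are independent


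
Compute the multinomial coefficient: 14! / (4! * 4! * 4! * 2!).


14! = 87178291200
Denominator: 4!=24 * 4!=24 * 4!=24 * 2!=2
Coefficient = 87178291200 / 27648 = 3153150

3153150


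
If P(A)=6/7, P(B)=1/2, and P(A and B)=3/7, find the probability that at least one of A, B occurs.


P(A∪B) = P(A) + P(B) - P(A∩B)
= 6/7 + 1/2 - 3/7 = 13/14

13/14


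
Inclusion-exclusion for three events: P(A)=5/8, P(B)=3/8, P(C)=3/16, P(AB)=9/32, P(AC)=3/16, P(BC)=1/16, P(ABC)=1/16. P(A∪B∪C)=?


P(A∪B∪C) = P(A)+P(B)+P(C) - P(AB)-P(AC)-P(BC) + P(ABC)
= 5/8+3/8+3/16 - 9/32-3/16-1/16 + 1/16
= 23/32

23/32


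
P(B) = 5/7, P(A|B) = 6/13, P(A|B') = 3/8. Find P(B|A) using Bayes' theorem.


P(A) = P(A|B)P(B) + P(A|B')P(B') = 6/13*5/7 + 3/8*2/7 = 159/364
P(B|A) = P(A|B)P(B)/P(A) = (30/91)/(159/364) = 40/53

40/53


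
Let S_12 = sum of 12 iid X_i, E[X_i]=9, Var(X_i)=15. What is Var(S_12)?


By independence, Var(S_n) = n*Var(X_1) = 12*15 = 180

180


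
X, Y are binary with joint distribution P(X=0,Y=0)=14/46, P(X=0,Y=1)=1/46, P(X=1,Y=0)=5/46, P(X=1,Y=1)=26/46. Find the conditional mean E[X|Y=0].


P(Y=0) = 19/46
E[X|Y=0] = (0*14 + 1*5)/19 = 5/19

5/19


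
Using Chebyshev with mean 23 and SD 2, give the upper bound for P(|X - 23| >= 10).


k = 10/2 = 5
Chebyshev: P(|X-mu| >= k*sigma) <= 1/k^2 = 1/5^2 = 1/25

1/25


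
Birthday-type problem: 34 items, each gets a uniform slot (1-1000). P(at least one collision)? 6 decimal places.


P(all different) = prod((1000-i)/1000 for i=0..33) = 0.567014
P(at least one match) = 1 - 0.567014 = 0.432986

0.432986


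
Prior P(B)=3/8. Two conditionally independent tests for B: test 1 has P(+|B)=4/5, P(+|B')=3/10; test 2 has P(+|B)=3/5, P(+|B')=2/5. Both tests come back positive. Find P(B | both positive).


After test 1: P(+) = 4/5*3/8 + 3/10*5/8 = 39/80
P(B|+) = (3/10)/(39/80) = 8/13
After test 2 (use post1 as new prior): P(+) = 3/5*8/13 + 2/5*5/13 = 34/65
P(B|+,+) = (24/65)/(34/65) = 12/17

12/17


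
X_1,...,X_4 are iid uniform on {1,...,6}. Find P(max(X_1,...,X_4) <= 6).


P(max <= 6) = P(all X_i <= 6) = (P(X_1 <= 6))^4
= (6/6)^4 = 1^4 = 1

1


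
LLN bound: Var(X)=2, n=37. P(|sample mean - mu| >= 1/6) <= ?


Var(Xbar) = Var(X)/n = 2/37
Chebyshev: P(|Xbar-mu| >= 1/6) <= Var(Xbar)/(1/6)^2 = (2/37)/(1/36) = 72/37
Bound exceeds 1, so trivial bound: 1

1


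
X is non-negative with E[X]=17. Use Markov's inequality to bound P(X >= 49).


Markov: P(X >= a) <= E[X]/a
P(X >= 49) <= 17/49

17/49


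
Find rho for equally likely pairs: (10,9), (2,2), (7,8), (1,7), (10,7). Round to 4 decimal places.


Cov(X,Y) = 5.8000, Var(X) = 14.8000, Var(Y) = 5.8400
rho = Cov/(sqrt(VarX)*sqrt(VarY)) = 0.6239

0.6239


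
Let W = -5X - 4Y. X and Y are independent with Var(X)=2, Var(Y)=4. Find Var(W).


Independence => Cov(X,Y)=0
Var(-5X - 4Y) = (-5)^2*Var(X) + (-4)^2*Var(Y)
= 25*2 + 16*4 = 114

114


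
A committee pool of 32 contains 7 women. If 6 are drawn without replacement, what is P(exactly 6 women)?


P(X=6) = C(7,6)*C(25,0) / C(32,6)
= 7*1 / 906192
= 7/906192 = 1/129456

1/129456


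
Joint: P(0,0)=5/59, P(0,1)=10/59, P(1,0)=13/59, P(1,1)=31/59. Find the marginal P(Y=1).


P(Y=1) = P(0,1)+P(1,1) = 10/59 + 31/59 = 41/59

41/59


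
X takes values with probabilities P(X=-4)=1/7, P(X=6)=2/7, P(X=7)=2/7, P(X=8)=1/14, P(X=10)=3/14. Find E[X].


E[X] = sum(x * P(x))
= -4*1/7 + 6*2/7 + 7*2/7 + 8*1/14 + 10*3/14
= 41/7

41/7


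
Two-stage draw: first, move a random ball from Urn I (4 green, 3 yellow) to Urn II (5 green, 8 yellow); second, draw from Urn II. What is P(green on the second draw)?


P(transfer green) = 4/7; P(transfer yellow) = 3/7
If green transferred: Urn II has 6 green of 14, so P(green|green moved) = 3/7
If yellow transferred: Urn II has 5 green of 14, so P(green|yellow moved) = 5/14
By total probability: P(green) = 4/7*3/7 + 3/7*5/14 = 39/98

39/98


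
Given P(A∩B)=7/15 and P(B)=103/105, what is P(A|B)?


P(A|B) = P(A∩B)/P(B) = (49/105)/(103/105) = 49/103

49/103


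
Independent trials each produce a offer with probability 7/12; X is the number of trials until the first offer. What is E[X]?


For geometric (trials until first success), E[X] = 1/p = 1/(7/12) = 12/7

12/7


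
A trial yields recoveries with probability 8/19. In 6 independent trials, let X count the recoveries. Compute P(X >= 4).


P(X>=4) = P(X=4) + P(X=5) + P(X=6)
= 7434240/47045881 + 2162688/47045881 + 262144/47045881
= 9859072/47045881

9859072/47045881


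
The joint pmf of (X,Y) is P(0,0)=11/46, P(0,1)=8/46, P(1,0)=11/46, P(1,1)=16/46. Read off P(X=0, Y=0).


Read from table: P(X=0, Y=0) = 11/46

11/46


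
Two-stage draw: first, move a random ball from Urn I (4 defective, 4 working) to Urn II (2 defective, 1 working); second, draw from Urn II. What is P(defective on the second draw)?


P(transfer defective) = 4/8 = 1/2; P(transfer working) = 1/2
If defective transferred: Urn II has 3 defective of 4, so P(defective|defective moved) = 3/4
If working transferred: Urn II has 2 defective of 4, so P(defective|working moved) = 1/2
By total probability: P(defective) = 1/2*3/4 + 1/2*1/2 = 5/8

5/8


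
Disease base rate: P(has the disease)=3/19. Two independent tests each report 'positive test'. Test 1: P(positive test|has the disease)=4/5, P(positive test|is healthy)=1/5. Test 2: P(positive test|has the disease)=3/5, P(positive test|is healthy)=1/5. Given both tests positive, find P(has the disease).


After test 1: P(+) = 4/5*3/19 + 1/5*16/19 = 28/95
P(B|+) = (12/95)/(28/95) = 3/7
After test 2 (use post1 as new prior): P(+) = 3/5*3/7 + 1/5*4/7 = 13/35
P(B|+,+) = (9/35)/(13/35) = 9/13

9/13


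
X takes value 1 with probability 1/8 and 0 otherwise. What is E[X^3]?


For Bernoulli: X in {0,1}
E[X^3] = 0^3*(1-1/8) + 1^3*1/8 = 1/8

1/8


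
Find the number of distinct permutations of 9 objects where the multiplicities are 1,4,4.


9! = 362880
Denominator: 1!=1 * 4!=24 * 4!=24
Coefficient = 362880 / 576 = 630

630


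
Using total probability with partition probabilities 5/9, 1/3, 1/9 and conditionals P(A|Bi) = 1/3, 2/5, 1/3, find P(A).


P(A) = P(A|B1)P(B1) + P(A|B2)P(B2) + P(A|B3)P(B3)
= 1/3*5/9 + 2/5*1/3 + 1/3*1/9
= 5/27 + 2/15 + 1/27 = 16/45

16/45


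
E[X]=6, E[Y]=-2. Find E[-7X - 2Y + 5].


E[-7X - 2Y + 5] = -7*E[X] - 2*E[Y] + 5
= (-7)*(6) + (-2)*(-2) + (5)
= -42 + 4 + 5 = -33

-33


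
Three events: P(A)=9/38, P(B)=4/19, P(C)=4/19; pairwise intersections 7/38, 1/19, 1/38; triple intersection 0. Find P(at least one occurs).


P(A∪B∪C) = P(A)+P(B)+P(C) - P(AB)-P(AC)-P(BC) + P(ABC)
= 9/38+4/19+4/19 - 7/38-1/19-1/38 + 0
= 15/38

15/38


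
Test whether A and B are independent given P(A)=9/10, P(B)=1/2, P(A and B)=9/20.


P(A)*P(B) = 9/10*1/2 = 9/20
P(A∩B) = 9/20, which equals P(A)P(B), so independent

Yes, A and B are independent


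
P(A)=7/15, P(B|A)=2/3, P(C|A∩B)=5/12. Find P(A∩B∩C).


P(A∩B∩C) = P(A) * P(B|A) * P(C|A∩B)
= 7/15 * 2/3 * 5/12
= 14/45 * 5/12 = 7/54

7/54


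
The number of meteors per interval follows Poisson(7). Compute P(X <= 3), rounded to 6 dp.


P(X<=3) = e^(-7)*7^0/0! + e^(-7)*7^1/1! + e^(-7)*7^2/2! + e^(-7)*7^3/3!
≈ 0.0009118820 + 0.0063831738 + 0.0223411082 + 0.0521292524
= 0.0817654164
≈ 0.081765

0.081765


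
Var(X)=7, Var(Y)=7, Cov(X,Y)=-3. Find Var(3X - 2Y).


Var(3X - 2Y) = 3^2*Var(X) + (-2)^2*Var(Y) + 2*3*(-2)*Cov(X,Y)
= 9*7 + 4*7 - 12*(-3)
= 63 + 28 + 36 = 127

127


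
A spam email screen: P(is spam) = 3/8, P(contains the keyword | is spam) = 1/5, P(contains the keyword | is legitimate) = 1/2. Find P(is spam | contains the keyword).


P(A) = P(A|B)P(B) + P(A|B')P(B') = 1/5*3/8 + 1/2*5/8 = 31/80
P(B|A) = P(A|B)P(B)/P(A) = (3/40)/(31/80) = 6/31

6/31


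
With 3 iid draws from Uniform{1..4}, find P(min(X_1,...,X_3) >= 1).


P(min >= 1) = P(all X_i >= 1) = (P(X_1 >= 1))^3
= (4/4)^3 = 1^3 = 1

1


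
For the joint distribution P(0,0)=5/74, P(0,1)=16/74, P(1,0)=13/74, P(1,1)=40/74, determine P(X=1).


P(X=1) = P(1,0)+P(1,1) = 13/74 + 40/74 = 53/74

53/74


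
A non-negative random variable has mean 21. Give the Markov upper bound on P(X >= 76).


Markov: P(X >= a) <= E[X]/a
P(X >= 76) <= 21/76

21/76


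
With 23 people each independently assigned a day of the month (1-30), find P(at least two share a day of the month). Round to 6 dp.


P(all different) = prod((30-i)/30 for i=0..22) = 0.000006
P(at least one match) = 1 - 0.000006 = 0.999994

0.999994


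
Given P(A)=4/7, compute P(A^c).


P(A') = 1 - P(A) = 1 - 4/7 = 3/7

3/7


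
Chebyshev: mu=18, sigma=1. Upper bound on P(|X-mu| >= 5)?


k = 5/1 = 5
Chebyshev: P(|X-mu| >= k*sigma) <= 1/k^2 = 1/5^2 = 1/25

1/25


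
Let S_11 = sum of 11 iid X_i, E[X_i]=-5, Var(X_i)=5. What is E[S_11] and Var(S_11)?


E[S_n] = n*mu = 11*-5 = -55
Var(S_n) = n*sigma^2 = 11*5 = 55

E[S_11]=-55, Var(S_11)=55


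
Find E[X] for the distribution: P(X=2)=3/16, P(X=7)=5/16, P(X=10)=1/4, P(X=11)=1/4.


E[X] = sum(x * P(x))
= 2*3/16 + 7*5/16 + 10*1/4 + 11*1/4
= 125/16

125/16


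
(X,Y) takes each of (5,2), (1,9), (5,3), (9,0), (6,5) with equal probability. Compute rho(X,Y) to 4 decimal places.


Cov(X,Y) = -6.9600, Var(X) = 6.5600, Var(Y) = 9.3600
rho = Cov/(sqrt(VarX)*sqrt(VarY)) = -0.8882

-0.8882


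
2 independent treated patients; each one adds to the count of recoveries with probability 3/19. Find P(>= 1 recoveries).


P(at least one) = 1 - P(none)
P(none) = (1 - 3/19)^2 = (16/19)^2 = 256/361
P(at least one) = 1 - 256/361 = 105/361

105/361


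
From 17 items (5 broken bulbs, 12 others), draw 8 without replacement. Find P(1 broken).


P(X=1) = C(5,1)*C(12,7) / C(17,8)
= 5*792 / 24310
= 3960/24310 = 36/221

36/221


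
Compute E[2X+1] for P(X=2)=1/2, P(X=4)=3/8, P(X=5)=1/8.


E[2X+1] = sum(g(x)*P(x))
= 5*1/2 + 9*3/8 + 11*1/8
= 29/4

29/4


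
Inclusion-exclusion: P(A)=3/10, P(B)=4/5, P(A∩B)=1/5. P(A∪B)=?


P(A∪B) = P(A) + P(B) - P(A∩B)
= 3/10 + 4/5 - 1/5 = 9/10

9/10


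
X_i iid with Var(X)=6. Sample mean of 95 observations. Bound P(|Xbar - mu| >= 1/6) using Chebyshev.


Var(Xbar) = Var(X)/n = 6/95
Chebyshev: P(|Xbar-mu| >= 1/6) <= Var(Xbar)/(1/6)^2 = (6/95)/(1/36) = 216/95
Bound exceeds 1, so trivial bound: 1

1


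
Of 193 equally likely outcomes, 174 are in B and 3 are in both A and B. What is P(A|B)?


P(A|B) = P(A∩B)/P(B) = (3/193)/(174/193) = 3/174 = 1/58

1/58


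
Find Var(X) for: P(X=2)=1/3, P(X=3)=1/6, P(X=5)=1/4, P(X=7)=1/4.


E[X] = 25/6, E[X^2] = 64/3
Var(X) = E[X^2] - (E[X])^2 = 64/3 - (25/6)^2 = 143/36

143/36


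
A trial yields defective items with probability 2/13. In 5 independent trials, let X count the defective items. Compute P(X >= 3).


P(X>=3) = P(X=3) + P(X=4) + P(X=5)
= 9680/371293 + 880/371293 + 32/371293
= 10592/371293

10592/371293


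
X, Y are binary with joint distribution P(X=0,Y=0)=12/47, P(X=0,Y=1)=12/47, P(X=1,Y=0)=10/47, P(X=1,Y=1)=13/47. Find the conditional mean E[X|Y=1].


P(Y=1) = 25/47
E[X|Y=1] = (0*12 + 1*13)/25 = 13/25

13/25


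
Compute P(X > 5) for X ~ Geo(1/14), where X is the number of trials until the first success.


P(X > 5) = P(first 5 trials all fail) = (1-p)^5 = (13/14)^5 = 371293/537824

371293/537824


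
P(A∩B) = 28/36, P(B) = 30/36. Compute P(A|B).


P(A|B) = P(A∩B)/P(B) = (28/36)/(30/36) = 28/30 = 14/15

14/15


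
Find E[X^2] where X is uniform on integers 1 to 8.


E[X^2] = (1/8) * sum(x^2 for x=1..8)
= 204/8 = 51/2

51/2


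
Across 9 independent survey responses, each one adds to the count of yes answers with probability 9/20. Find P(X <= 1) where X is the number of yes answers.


P(X<=1) = P(X=0) + P(X=1)
= 2357947691/512000000000 + 17363069361/512000000000
= 4930254263/128000000000

4930254263/128000000000


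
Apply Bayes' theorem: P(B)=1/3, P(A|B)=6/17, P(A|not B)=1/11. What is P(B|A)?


P(A) = P(A|B)P(B) + P(A|B')P(B') = 6/17*1/3 + 1/11*2/3 = 100/561
P(B|A) = P(A|B)P(B)/P(A) = (2/17)/(100/561) = 33/50

33/50


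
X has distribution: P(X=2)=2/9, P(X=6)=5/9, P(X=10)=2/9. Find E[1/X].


E[1/X] = sum(g(x)*P(x))
= 1/2*2/9 + 1/6*5/9 + 1/10*2/9
= 61/270

61/270


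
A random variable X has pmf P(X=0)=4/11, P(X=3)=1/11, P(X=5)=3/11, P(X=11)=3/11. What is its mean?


E[X] = sum(x * P(x))
= 0*4/11 + 3*1/11 + 5*3/11 + 11*3/11
= 51/11

51/11


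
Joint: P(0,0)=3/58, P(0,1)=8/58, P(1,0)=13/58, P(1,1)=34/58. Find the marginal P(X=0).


P(X=0) = P(0,0)+P(0,1) = 3/58 + 8/58 = 11/58

11/58


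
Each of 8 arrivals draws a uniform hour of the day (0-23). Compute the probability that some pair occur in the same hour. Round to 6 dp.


P(all different) = prod((24-i)/24 for i=0..7) = 0.269399
P(at least one match) = 1 - 0.269399 = 0.730601

0.730601


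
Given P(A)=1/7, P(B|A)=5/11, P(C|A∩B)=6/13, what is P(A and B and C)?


P(A∩B∩C) = P(A) * P(B|A) * P(C|A∩B)
= 1/7 * 5/11 * 6/13
= 5/77 * 6/13 = 30/1001

30/1001


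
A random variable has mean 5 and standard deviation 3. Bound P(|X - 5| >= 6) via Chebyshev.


k = 6/3 = 2
Chebyshev: P(|X-mu| >= k*sigma) <= 1/k^2 = 1/2^2 = 1/4

1/4


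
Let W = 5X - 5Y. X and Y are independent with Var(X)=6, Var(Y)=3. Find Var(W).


Independence => Cov(X,Y)=0
Var(5X - 5Y) = 5^2*Var(X) + (-5)^2*Var(Y)
= 25*6 + 25*3 = 225

225


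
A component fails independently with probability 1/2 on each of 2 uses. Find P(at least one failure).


P(at least one) = 1 - P(none)
P(none) = (1 - 1/2)^2 = (1/2)^2 = 1/4
P(at least one) = 1 - 1/4 = 3/4

3/4


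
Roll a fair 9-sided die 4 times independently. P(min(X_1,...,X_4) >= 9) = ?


P(min >= 9) = P(all X_i >= 9) = (P(X_1 >= 9))^4
= (1/9)^4 = 1/6561

1/6561


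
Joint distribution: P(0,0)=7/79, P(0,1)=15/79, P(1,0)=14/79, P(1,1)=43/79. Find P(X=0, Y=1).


Read from table: P(X=0, Y=1) = 15/79

15/79


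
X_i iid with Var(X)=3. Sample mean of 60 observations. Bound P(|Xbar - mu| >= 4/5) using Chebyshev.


Var(Xbar) = Var(X)/n = 3/60
Chebyshev: P(|Xbar-mu| >= 4/5) <= Var(Xbar)/(4/5)^2 = (1/20)/(16/25) = 5/64

5/64


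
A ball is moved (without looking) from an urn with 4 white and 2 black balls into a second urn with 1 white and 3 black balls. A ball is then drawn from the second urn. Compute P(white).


P(transfer white) = 4/6 = 2/3; P(transfer black) = 1/3
If white transferred: Urn II has 2 white of 5, so P(white|white moved) = 2/5
If black transferred: Urn II has 1 white of 5, so P(white|black moved) = 1/5
By total probability: P(white) = 2/3*2/5 + 1/3*1/5 = 1/3

1/3


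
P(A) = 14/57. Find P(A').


P(A') = 1 - P(A) = 1 - 14/57 = 43/57

43/57


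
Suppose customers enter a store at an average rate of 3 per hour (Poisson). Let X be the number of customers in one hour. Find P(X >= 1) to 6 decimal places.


P(X>=1) = 1 - P(X<=0) = 1 - (e^(-3)*3^0/0!)
≈ 1 - 0.0497870684 = 0.9502129316
≈ 0.950213

0.950213


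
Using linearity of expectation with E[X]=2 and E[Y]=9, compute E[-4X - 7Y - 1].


E[-4X - 7Y - 1] = -4*E[X] - 7*E[Y] - 1
= (-4)*(2) + (-7)*(9) + (-1)
= -8 - 63 - 1 = -72

-72


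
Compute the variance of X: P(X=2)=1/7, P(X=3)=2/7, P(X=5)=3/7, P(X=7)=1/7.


E[X] = 30/7, E[X^2] = 146/7
Var(X) = E[X^2] - (E[X])^2 = 146/7 - (30/7)^2 = 122/49

122/49


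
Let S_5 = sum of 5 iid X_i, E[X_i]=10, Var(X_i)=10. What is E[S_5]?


E[S_n] = n*E[X_1] = 5*10 = 50

50
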